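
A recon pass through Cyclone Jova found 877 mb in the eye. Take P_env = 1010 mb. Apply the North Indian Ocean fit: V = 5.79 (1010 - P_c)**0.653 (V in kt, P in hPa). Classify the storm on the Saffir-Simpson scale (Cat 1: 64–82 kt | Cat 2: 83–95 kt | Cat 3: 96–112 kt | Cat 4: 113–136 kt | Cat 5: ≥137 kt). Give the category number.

ΔP = 1010 − 877 = 133 mb.
V ≈ 5.79 × 133^0.653 = 5.79 × 24.37 ≈ 141 kt.
141 kt falls in the Category 5 band.

5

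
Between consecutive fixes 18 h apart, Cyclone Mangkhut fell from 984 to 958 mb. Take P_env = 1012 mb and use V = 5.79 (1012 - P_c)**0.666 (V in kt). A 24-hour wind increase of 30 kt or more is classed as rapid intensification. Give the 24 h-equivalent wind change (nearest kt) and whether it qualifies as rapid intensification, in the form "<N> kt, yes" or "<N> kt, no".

39 kt, yes

V₁: ΔP = 28, V ≈ 5.79 × 28^0.666 ≈ 53.27 kt.
V₂: ΔP = 54, V ≈ 5.79 × 54^0.666 ≈ 82.50 kt.
ΔV over 18 h = 29.23 kt → 24 h equivalent = 29.23 × 24/18 ≈ 38.97 kt.
39 kt ≥ 30 kt ⇒ rapid intensification.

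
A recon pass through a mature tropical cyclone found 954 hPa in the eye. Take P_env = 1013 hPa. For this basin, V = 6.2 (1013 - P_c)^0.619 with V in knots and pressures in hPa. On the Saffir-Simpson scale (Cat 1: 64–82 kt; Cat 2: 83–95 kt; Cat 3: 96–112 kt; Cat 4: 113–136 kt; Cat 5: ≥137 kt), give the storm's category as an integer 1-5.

1

ΔP = 1013 − 954 = 59 hPa.
V ≈ 6.2 × 59^0.619 = 6.2 × 12.48 ≈ 77 kt.
77 kt falls in the Category 1 band.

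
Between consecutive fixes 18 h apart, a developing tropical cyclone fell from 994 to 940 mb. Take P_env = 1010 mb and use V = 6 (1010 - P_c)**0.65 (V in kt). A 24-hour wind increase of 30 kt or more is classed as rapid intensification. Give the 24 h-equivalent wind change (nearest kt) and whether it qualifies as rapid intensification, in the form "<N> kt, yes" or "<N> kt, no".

78 kt, yes

V₁: ΔP = 16, V ≈ 6 × 16^0.65 ≈ 36.38 kt.
V₂: ΔP = 70, V ≈ 6 × 70^0.65 ≈ 94.94 kt.
ΔV over 18 h = 58.56 kt → 24 h equivalent = 58.56 × 24/18 ≈ 78.08 kt.
78 kt ≥ 30 kt ⇒ rapid intensification.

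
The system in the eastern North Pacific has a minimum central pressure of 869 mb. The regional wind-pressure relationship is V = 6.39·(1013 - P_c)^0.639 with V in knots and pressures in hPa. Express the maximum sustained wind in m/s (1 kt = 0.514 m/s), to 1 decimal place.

78.6 m/s

ΔP = 1013 − 869 = 144 mb.
V ≈ 6.39 × 144^0.639 = 6.39 × 23.944 ≈ 153.001 kt.
153.001 × 0.514 ≈ 78.64 m/s → 78.6 m/s.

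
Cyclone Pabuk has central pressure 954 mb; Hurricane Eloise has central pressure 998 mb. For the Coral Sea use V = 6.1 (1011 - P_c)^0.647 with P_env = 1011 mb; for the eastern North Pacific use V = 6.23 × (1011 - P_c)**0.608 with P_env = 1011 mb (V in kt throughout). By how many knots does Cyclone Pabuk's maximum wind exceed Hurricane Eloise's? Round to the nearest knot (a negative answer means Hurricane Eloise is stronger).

54 kt

Cyclone Pabuk: ΔP = 57; V ≈ 6.1 × 57^0.647 ≈ 83.44 kt.
Hurricane Eloise: ΔP = 13; V ≈ 6.23 × 13^0.608 ≈ 29.63 kt.
Difference ≈ 83.44 − 29.63 = 53.81 → 54 kt.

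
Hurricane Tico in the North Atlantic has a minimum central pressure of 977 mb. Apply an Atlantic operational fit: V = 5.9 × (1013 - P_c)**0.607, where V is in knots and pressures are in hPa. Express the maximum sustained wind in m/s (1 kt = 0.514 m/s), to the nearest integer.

27 m/s

ΔP = 1013 − 977 = 36 mb.
V ≈ 5.9 × 36^0.607 = 5.9 × 8.804 ≈ 51.943 kt.
51.943 × 0.514 ≈ 26.70 m/s → 27 m/s.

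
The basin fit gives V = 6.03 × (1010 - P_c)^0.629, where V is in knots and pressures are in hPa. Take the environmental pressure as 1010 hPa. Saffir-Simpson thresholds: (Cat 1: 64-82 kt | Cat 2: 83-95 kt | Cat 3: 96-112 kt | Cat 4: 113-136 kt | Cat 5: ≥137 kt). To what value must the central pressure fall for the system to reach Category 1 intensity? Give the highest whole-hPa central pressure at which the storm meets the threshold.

967 hPa

Category 1 begins at V = 64 kt.
Required ΔP = (64/6.03)^(1/0.629) = 10.614^1.590 ≈ 42.75 hPa.
P_c ≤ 1010 − 42.75 = 967.25, so the highest integer P_c is 967 hPa.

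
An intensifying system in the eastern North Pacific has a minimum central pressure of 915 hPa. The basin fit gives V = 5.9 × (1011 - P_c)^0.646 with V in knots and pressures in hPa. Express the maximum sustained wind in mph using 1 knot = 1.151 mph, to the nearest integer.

ΔP = 1011 − 915 = 96 hPa.
V ≈ 5.9 × 96^0.646 = 5.9 × 19.079 ≈ 112.564 kt.
112.564 × 1.151 ≈ 129.56 mph → 130 mph.

130 mph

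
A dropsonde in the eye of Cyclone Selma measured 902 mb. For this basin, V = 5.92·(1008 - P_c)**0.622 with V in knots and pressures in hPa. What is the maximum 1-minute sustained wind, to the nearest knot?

ΔP = 1008 − 902 = 106 mb.
106^0.622 ≈ 18.186.
V ≈ 5.92 × 18.186 ≈ 107.7 kt.

108 kt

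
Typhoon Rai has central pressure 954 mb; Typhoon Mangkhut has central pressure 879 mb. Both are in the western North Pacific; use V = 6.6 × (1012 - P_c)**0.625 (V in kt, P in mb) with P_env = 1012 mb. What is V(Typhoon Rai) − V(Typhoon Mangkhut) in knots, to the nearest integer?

-57 kt

Typhoon Rai: ΔP = 58; V ≈ 6.6 × 58^0.625 ≈ 83.50 kt.
Typhoon Mangkhut: ΔP = 133; V ≈ 6.6 × 133^0.625 ≈ 140.27 kt.
Difference ≈ 83.50 − 140.27 = -56.77 → -57 kt.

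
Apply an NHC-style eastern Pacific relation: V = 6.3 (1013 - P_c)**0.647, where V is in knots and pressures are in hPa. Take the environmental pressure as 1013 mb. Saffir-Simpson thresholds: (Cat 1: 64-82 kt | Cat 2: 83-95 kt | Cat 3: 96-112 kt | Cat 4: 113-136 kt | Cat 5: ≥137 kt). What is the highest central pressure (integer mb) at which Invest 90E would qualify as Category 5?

Category 5 begins at V = 137 kt.
Required ΔP = (137/6.3)^(1/0.647) = 21.746^1.546 ≈ 116.69 mb.
P_c ≤ 1013 − 116.69 = 896.31, so the highest integer P_c is 896 mb.

896 mb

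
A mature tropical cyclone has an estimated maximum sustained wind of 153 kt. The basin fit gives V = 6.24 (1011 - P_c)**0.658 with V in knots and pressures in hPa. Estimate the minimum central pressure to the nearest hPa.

ΔP = (V / 6.24)^(1/0.658) = (153/6.24)^1.520.
153/6.24 = 24.519; 24.519^1.520 ≈ 129.33 hPa.
P_c = 1011 − 129.33 = 881.67 ≈ 882 hPa.

882 hPa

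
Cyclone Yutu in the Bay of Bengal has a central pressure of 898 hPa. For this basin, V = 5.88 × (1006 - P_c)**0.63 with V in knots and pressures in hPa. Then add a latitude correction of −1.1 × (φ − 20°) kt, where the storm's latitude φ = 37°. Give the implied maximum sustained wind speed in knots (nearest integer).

ΔP = 1006 − 898 = 108 hPa.
108^0.63 ≈ 19.101.
V ≈ 5.88 × 19.101 ≈ 112.3 kt.
Latitude correction: −1.1 × (37 − 20) = -18.7 kt.
Corrected V ≈ 93.6 kt → 94 kt.

94 kt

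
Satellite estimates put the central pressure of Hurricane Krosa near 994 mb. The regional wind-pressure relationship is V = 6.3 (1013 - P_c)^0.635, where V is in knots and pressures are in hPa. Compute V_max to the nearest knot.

ΔP = 1013 − 994 = 19 mb.
19^0.635 ≈ 6.486.
V ≈ 6.3 × 6.486 ≈ 40.9 kt.

41 kt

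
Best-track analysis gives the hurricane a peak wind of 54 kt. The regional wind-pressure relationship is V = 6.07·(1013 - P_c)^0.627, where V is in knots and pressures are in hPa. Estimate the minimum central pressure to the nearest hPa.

ΔP = (V / 6.07)^(1/0.627) = (54/6.07)^1.595.
54/6.07 = 8.896; 8.896^1.595 ≈ 32.65 hPa.
P_c = 1013 − 32.65 = 980.35 ≈ 980 hPa.

980 hPa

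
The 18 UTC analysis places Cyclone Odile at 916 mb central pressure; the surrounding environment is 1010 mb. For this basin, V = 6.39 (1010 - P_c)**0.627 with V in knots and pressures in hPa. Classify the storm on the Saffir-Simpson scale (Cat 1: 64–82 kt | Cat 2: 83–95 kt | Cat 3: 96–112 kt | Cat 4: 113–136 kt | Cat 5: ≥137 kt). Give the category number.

ΔP = 1010 − 916 = 94 mb.
V ≈ 6.39 × 94^0.627 = 6.39 × 17.26 ≈ 110 kt.
110 kt falls in the Category 3 band.

3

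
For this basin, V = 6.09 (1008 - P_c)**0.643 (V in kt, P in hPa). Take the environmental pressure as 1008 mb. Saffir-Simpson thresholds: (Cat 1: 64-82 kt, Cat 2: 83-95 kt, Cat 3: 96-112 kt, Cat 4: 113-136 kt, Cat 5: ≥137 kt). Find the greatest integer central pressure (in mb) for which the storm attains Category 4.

Category 4 begins at V = 113 kt.
Required ΔP = (113/6.09)^(1/0.643) = 18.555^1.555 ≈ 93.91 mb.
P_c ≤ 1008 − 93.91 = 914.09, so the highest integer P_c is 914 mb.

914 mb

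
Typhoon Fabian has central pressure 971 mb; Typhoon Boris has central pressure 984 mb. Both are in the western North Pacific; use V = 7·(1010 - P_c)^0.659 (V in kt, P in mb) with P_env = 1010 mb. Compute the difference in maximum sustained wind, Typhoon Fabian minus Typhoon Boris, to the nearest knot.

Typhoon Fabian: ΔP = 39; V ≈ 7 × 39^0.659 ≈ 78.27 kt.
Typhoon Boris: ΔP = 26; V ≈ 7 × 26^0.659 ≈ 59.92 kt.
Difference ≈ 78.27 − 59.92 = 18.35 → 18 kt.

18 kt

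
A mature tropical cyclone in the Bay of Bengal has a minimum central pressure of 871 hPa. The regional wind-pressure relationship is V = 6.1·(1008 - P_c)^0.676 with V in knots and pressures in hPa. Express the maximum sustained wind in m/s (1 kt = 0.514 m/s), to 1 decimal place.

87.2 m/s

ΔP = 1008 − 871 = 137 hPa.
V ≈ 6.1 × 137^0.676 = 6.1 × 27.824 ≈ 169.728 kt.
169.728 × 0.514 ≈ 87.24 m/s → 87.2 m/s.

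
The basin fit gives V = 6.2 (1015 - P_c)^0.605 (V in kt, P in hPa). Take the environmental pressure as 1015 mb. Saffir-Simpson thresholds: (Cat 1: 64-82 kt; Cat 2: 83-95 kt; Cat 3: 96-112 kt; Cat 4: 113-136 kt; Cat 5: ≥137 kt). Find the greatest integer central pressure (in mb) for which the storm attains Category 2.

Category 2 begins at V = 83 kt.
Required ΔP = (83/6.2)^(1/0.605) = 13.387^1.653 ≈ 72.83 mb.
P_c ≤ 1015 − 72.83 = 942.17, so the highest integer P_c is 942 mb.

942 mb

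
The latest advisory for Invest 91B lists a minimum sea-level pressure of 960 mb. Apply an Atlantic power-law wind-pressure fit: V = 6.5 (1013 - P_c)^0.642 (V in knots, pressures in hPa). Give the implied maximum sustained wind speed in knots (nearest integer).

83 kt

ΔP = 1013 − 960 = 53 mb.
53^0.642 ≈ 12.793.
V ≈ 6.5 × 12.793 ≈ 83.2 kt.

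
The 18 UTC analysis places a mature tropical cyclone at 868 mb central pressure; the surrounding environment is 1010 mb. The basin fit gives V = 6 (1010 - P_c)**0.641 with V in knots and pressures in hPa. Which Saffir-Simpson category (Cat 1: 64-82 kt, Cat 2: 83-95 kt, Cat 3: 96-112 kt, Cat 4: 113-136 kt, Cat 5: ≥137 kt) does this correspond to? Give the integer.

ΔP = 1010 − 868 = 142 mb.
V ≈ 6 × 142^0.641 = 6 × 23.97 ≈ 144 kt.
144 kt falls in the Category 5 band.

5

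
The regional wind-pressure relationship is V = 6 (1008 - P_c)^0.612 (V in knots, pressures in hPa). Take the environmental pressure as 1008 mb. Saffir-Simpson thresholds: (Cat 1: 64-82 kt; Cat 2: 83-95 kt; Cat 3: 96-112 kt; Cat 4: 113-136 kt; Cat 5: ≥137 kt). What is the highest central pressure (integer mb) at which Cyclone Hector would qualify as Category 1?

Category 1 begins at V = 64 kt.
Required ΔP = (64/6)^(1/0.612) = 10.667^1.634 ≈ 47.84 mb.
P_c ≤ 1008 − 47.84 = 960.16, so the highest integer P_c is 960 mb.

960 mb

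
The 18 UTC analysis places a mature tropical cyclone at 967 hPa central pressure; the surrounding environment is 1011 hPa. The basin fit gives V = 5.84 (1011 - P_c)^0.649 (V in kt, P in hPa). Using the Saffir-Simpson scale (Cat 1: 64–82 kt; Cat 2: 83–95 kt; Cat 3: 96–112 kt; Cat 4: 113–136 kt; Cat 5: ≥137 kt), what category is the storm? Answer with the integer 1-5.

ΔP = 1011 − 967 = 44 hPa.
V ≈ 5.84 × 44^0.649 = 5.84 × 11.66 ≈ 68 kt.
68 kt falls in the Category 1 band.

1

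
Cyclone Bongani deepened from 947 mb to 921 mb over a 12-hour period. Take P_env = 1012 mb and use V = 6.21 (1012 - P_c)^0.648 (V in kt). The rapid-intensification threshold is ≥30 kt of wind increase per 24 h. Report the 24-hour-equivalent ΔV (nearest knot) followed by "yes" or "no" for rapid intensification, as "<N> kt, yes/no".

V₁: ΔP = 65, V ≈ 6.21 × 65^0.648 ≈ 92.87 kt.
V₂: ΔP = 91, V ≈ 6.21 × 91^0.648 ≈ 115.49 kt.
ΔV over 12 h = 22.62 kt → 24 h equivalent = 22.62 × 24/12 ≈ 45.24 kt.
45 kt ≥ 30 kt ⇒ rapid intensification.

45 kt, yes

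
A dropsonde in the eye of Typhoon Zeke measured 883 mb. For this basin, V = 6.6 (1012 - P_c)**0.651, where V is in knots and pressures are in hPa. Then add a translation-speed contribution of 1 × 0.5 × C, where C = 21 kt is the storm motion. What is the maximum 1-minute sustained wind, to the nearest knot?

167 kt

ΔP = 1012 − 883 = 129 mb.
129^0.651 ≈ 23.659.
V ≈ 6.6 × 23.659 ≈ 156.1 kt.
Translation term: 1 × 0.5 × 21 = 10.5 kt.
Corrected V ≈ 166.6 kt → 167 kt.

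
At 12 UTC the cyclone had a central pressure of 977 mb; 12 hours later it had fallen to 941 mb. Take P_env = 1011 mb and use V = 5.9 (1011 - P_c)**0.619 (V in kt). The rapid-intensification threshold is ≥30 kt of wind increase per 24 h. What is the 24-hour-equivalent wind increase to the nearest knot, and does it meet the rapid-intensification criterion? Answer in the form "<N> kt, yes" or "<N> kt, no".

V₁: ΔP = 34, V ≈ 5.9 × 34^0.619 ≈ 52.34 kt.
V₂: ΔP = 70, V ≈ 5.9 × 70^0.619 ≈ 81.84 kt.
ΔV over 12 h = 29.50 kt → 24 h equivalent = 29.50 × 24/12 ≈ 59.00 kt.
59 kt ≥ 30 kt ⇒ rapid intensification.

59 kt, yes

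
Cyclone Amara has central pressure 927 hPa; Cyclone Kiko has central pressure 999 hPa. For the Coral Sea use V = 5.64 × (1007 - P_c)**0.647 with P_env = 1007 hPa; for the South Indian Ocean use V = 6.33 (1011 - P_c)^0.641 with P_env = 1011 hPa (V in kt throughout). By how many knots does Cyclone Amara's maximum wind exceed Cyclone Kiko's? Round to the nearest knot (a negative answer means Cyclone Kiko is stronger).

Cyclone Amara: ΔP = 80; V ≈ 5.64 × 80^0.647 ≈ 96.07 kt.
Cyclone Kiko: ΔP = 12; V ≈ 6.33 × 12^0.641 ≈ 31.13 kt.
Difference ≈ 96.07 − 31.13 = 64.94 → 65 kt.

65 kt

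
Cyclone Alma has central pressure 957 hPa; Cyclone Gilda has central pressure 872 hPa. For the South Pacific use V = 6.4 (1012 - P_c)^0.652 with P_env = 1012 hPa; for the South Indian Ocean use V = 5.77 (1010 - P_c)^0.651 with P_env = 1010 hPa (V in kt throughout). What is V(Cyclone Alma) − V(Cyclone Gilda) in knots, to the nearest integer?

Cyclone Alma: ΔP = 55; V ≈ 6.4 × 55^0.652 ≈ 87.28 kt.
Cyclone Gilda: ΔP = 138; V ≈ 5.77 × 138^0.651 ≈ 142.64 kt.
Difference ≈ 87.28 − 142.64 = -55.36 → -55 kt.

-55 kt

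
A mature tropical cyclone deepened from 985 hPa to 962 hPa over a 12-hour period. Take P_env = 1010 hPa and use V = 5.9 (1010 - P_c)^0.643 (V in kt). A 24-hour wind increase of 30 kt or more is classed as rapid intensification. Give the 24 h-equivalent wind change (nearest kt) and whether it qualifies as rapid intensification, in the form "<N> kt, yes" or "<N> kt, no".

V₁: ΔP = 25, V ≈ 5.9 × 25^0.643 ≈ 46.74 kt.
V₂: ΔP = 48, V ≈ 5.9 × 48^0.643 ≈ 71.10 kt.
ΔV over 12 h = 24.36 kt → 24 h equivalent = 24.36 × 24/12 ≈ 48.72 kt.
49 kt ≥ 30 kt ⇒ rapid intensification.

49 kt, yes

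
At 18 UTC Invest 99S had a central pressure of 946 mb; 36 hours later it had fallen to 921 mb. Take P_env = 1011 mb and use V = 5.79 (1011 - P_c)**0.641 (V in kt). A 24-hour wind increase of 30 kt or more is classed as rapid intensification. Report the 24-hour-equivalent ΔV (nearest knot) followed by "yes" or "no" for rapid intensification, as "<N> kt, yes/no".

13 kt, no

V₁: ΔP = 65, V ≈ 5.79 × 65^0.641 ≈ 84.09 kt.
V₂: ΔP = 90, V ≈ 5.79 × 90^0.641 ≈ 103.60 kt.
ΔV over 36 h = 19.51 kt → 24 h equivalent = 19.51 × 24/36 ≈ 13.01 kt.
13 kt < 30 kt ⇒ not rapid intensification.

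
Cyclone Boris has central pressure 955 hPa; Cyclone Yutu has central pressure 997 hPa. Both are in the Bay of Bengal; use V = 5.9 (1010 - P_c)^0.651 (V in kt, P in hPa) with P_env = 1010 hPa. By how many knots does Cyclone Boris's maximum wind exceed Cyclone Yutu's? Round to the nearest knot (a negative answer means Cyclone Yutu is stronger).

Cyclone Boris: ΔP = 55; V ≈ 5.9 × 55^0.651 ≈ 80.14 kt.
Cyclone Yutu: ΔP = 13; V ≈ 5.9 × 13^0.651 ≈ 31.33 kt.
Difference ≈ 80.14 − 31.33 = 48.81 → 49 kt.

49 kt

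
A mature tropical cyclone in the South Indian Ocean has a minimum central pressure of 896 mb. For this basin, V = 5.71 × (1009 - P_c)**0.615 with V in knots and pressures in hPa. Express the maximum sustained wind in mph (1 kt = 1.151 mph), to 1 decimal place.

120.3 mph

ΔP = 1009 − 896 = 113 mb.
V ≈ 5.71 × 113^0.615 = 5.71 × 18.308 ≈ 104.539 kt.
104.539 × 1.151 ≈ 120.32 mph → 120.3 mph.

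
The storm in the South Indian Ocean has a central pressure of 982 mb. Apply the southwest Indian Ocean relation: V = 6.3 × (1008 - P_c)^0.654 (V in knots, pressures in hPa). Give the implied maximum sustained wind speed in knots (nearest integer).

53 kt

ΔP = 1008 − 982 = 26 mb.
26^0.654 ≈ 8.422.
V ≈ 6.3 × 8.422 ≈ 53.1 kt.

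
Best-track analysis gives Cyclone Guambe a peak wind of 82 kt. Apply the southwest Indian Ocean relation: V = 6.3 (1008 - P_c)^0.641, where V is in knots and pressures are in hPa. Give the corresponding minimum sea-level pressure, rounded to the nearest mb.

ΔP = (V / 6.3)^(1/0.641) = (82/6.3)^1.560.
82/6.3 = 13.016; 13.016^1.560 ≈ 54.78 mb.
P_c = 1008 − 54.78 = 953.22 ≈ 953 mb.

953 mb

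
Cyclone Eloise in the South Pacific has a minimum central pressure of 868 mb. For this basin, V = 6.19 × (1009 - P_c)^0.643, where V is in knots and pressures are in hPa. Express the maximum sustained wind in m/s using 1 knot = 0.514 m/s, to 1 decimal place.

ΔP = 1009 − 868 = 141 mb.
V ≈ 6.19 × 141^0.643 = 6.19 × 24.096 ≈ 149.155 kt.
149.155 × 0.514 ≈ 76.67 m/s → 76.7 m/s.

76.7 m/s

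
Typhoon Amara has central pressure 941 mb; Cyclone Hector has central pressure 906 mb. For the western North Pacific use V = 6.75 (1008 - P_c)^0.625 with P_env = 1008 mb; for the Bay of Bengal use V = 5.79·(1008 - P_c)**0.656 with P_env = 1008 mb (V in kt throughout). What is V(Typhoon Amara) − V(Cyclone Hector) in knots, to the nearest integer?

-27 kt

Typhoon Amara: ΔP = 67; V ≈ 6.75 × 67^0.625 ≈ 93.45 kt.
Cyclone Hector: ΔP = 102; V ≈ 5.79 × 102^0.656 ≈ 120.32 kt.
Difference ≈ 93.45 − 120.32 = -26.87 → -27 kt.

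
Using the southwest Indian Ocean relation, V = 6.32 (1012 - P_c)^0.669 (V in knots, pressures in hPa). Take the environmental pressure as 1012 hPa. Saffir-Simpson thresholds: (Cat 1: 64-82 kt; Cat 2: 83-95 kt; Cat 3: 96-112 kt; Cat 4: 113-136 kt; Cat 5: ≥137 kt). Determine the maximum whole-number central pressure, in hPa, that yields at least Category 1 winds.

980 hPa

Category 1 begins at V = 64 kt.
Required ΔP = (64/6.32)^(1/0.669) = 10.127^1.495 ≈ 31.84 hPa.
P_c ≤ 1012 − 31.84 = 980.16, so the highest integer P_c is 980 hPa.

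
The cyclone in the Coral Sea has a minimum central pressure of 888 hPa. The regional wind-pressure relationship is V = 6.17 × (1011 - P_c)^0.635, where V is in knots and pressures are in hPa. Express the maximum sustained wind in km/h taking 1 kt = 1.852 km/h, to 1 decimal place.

242.7 km/h

ΔP = 1011 − 888 = 123 hPa.
V ≈ 6.17 × 123^0.635 = 6.17 × 21.237 ≈ 131.031 kt.
131.031 × 1.852 ≈ 242.67 km/h → 242.7 km/h.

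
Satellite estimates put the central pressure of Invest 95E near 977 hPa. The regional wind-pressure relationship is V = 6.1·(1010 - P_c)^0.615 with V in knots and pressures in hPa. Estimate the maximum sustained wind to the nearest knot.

ΔP = 1010 − 977 = 33 hPa.
33^0.615 ≈ 8.588.
V ≈ 6.1 × 8.588 ≈ 52.4 kt.

52 kt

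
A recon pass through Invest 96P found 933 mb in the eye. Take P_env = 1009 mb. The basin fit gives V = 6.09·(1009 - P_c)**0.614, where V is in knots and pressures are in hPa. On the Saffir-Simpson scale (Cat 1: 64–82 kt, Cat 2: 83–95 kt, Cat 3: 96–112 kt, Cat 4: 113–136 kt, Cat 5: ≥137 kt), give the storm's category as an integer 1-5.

ΔP = 1009 − 933 = 76 mb.
V ≈ 6.09 × 76^0.614 = 6.09 × 14.28 ≈ 87 kt.
87 kt falls in the Category 2 band.

2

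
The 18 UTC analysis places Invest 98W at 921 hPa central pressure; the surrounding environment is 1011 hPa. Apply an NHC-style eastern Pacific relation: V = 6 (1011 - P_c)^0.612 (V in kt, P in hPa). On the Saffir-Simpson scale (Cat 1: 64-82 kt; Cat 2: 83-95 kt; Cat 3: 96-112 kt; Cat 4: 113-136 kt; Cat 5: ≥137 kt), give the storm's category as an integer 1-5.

2

ΔP = 1011 − 921 = 90 hPa.
V ≈ 6 × 90^0.612 = 6 × 15.70 ≈ 94 kt.
94 kt falls in the Category 2 band.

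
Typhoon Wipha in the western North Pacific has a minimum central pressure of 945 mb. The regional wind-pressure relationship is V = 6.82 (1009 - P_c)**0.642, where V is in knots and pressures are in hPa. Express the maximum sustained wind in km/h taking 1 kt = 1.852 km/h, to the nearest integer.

182 km/h

ΔP = 1009 − 945 = 64 mb.
V ≈ 6.82 × 64^0.642 = 6.82 × 14.440 ≈ 98.481 kt.
98.481 × 1.852 ≈ 182.39 km/h → 182 km/h.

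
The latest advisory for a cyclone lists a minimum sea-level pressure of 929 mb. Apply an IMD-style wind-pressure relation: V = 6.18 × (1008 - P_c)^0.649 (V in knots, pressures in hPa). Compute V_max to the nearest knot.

105 kt

ΔP = 1008 − 929 = 79 mb.
79^0.649 ≈ 17.044.
V ≈ 6.18 × 17.044 ≈ 105.3 kt.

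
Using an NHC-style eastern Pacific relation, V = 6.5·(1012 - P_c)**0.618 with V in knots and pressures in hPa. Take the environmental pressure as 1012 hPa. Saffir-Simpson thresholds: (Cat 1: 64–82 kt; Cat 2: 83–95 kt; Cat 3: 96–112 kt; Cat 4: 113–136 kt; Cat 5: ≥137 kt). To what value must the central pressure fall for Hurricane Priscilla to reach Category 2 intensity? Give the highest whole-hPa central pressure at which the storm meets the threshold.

950 hPa

Category 2 begins at V = 83 kt.
Required ΔP = (83/6.5)^(1/0.618) = 12.769^1.618 ≈ 61.65 hPa.
P_c ≤ 1012 − 61.65 = 950.35, so the highest integer P_c is 950 hPa.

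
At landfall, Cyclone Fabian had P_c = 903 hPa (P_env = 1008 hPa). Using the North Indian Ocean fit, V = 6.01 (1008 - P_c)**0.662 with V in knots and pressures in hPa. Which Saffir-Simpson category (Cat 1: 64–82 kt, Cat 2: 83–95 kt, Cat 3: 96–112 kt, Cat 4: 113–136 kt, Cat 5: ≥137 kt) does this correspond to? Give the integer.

4

ΔP = 1008 − 903 = 105 hPa.
V ≈ 6.01 × 105^0.662 = 6.01 × 21.78 ≈ 131 kt.
131 kt falls in the Category 4 band.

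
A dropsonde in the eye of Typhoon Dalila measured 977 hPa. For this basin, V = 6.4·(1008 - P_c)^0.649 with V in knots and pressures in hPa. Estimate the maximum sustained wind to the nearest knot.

59 kt

ΔP = 1008 − 977 = 31 hPa.
31^0.649 ≈ 9.287.
V ≈ 6.4 × 9.287 ≈ 59.4 kt.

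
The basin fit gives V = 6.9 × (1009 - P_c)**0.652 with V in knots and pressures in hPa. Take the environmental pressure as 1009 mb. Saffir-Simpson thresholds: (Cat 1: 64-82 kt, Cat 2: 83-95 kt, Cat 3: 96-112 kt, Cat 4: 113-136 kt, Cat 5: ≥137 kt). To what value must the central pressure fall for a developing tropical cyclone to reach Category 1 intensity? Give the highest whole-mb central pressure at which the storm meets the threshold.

Category 1 begins at V = 64 kt.
Required ΔP = (64/6.9)^(1/0.652) = 9.275^1.534 ≈ 30.45 mb.
P_c ≤ 1009 − 30.45 = 978.55, so the highest integer P_c is 978 mb.

978 mb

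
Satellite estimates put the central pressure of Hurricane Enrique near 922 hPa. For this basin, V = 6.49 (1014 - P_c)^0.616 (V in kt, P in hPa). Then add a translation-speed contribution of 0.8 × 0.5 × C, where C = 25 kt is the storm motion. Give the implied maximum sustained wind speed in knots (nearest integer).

115 kt

ΔP = 1014 − 922 = 92 hPa.
92^0.616 ≈ 16.207.
V ≈ 6.49 × 16.207 ≈ 105.2 kt.
Translation term: 0.8 × 0.5 × 25 = 10 kt.
Corrected V ≈ 115.2 kt → 115 kt.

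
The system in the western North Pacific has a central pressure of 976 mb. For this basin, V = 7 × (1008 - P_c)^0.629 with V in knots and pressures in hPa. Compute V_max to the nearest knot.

ΔP = 1008 − 976 = 32 mb.
32^0.629 ≈ 8.846.
V ≈ 7 × 8.846 ≈ 61.9 kt.

62 kt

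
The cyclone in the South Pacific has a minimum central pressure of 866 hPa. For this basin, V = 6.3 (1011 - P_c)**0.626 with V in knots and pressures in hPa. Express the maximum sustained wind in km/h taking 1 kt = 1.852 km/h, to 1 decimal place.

ΔP = 1011 − 866 = 145 hPa.
V ≈ 6.3 × 145^0.626 = 6.3 × 22.543 ≈ 142.022 kt.
142.022 × 1.852 ≈ 263.03 km/h → 263.0 km/h.

263.0 km/h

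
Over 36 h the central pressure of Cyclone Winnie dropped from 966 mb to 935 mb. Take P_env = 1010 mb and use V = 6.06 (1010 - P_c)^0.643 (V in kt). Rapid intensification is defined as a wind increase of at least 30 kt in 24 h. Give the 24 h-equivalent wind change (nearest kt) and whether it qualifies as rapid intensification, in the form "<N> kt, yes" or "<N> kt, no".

19 kt, no

V₁: ΔP = 44, V ≈ 6.06 × 44^0.643 ≈ 69.06 kt.
V₂: ΔP = 75, V ≈ 6.06 × 75^0.643 ≈ 97.31 kt.
ΔV over 36 h = 28.25 kt → 24 h equivalent = 28.25 × 24/36 ≈ 18.83 kt.
19 kt < 30 kt ⇒ not rapid intensification.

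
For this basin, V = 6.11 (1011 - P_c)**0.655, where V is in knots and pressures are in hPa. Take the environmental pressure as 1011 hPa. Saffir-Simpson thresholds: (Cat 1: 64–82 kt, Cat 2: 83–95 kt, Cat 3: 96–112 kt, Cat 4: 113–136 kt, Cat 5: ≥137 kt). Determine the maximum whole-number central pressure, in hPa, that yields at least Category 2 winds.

957 hPa

Category 2 begins at V = 83 kt.
Required ΔP = (83/6.11)^(1/0.655) = 13.584^1.527 ≈ 53.68 hPa.
P_c ≤ 1011 − 53.68 = 957.32, so the highest integer P_c is 957 hPa.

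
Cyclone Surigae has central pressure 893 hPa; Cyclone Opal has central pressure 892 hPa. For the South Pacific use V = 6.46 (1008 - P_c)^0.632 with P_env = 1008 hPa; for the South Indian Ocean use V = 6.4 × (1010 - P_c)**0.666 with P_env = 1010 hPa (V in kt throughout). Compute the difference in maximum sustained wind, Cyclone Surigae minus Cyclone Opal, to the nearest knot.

Cyclone Surigae: ΔP = 115; V ≈ 6.46 × 115^0.632 ≈ 129.60 kt.
Cyclone Opal: ΔP = 118; V ≈ 6.4 × 118^0.666 ≈ 153.48 kt.
Difference ≈ 129.60 − 153.48 = -23.88 → -24 kt.

-24 kt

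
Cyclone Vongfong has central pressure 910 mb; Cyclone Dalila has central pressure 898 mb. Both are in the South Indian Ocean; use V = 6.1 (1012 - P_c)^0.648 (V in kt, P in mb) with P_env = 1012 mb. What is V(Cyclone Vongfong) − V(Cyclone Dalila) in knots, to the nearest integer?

Cyclone Vongfong: ΔP = 102; V ≈ 6.1 × 102^0.648 ≈ 122.15 kt.
Cyclone Dalila: ΔP = 114; V ≈ 6.1 × 114^0.648 ≈ 131.28 kt.
Difference ≈ 122.15 − 131.28 = -9.13 → -9 kt.

-9 kt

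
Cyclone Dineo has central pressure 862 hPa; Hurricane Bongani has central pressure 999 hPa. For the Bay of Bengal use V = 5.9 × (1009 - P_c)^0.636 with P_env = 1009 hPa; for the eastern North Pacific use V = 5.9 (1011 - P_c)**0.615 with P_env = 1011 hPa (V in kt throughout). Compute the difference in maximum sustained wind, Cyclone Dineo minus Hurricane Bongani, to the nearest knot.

114 kt

Cyclone Dineo: ΔP = 147; V ≈ 5.9 × 147^0.636 ≈ 141.02 kt.
Hurricane Bongani: ΔP = 12; V ≈ 5.9 × 12^0.615 ≈ 27.20 kt.
Difference ≈ 141.02 − 27.20 = 113.82 → 114 kt.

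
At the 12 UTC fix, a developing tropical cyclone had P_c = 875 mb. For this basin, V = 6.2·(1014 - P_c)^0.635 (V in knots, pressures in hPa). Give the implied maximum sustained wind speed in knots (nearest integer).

142 kt

ΔP = 1014 − 875 = 139 mb.
139^0.635 ≈ 22.952.
V ≈ 6.2 × 22.952 ≈ 142.3 kt.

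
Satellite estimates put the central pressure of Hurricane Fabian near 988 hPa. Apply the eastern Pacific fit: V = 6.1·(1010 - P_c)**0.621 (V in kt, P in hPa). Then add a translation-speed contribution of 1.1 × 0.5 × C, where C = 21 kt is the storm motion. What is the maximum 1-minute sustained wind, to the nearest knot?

53 kt

ΔP = 1010 − 988 = 22 hPa.
22^0.621 ≈ 6.818.
V ≈ 6.1 × 6.818 ≈ 41.6 kt.
Translation term: 1.1 × 0.5 × 21 = 11.55 kt.
Corrected V ≈ 53.15 kt → 53 kt.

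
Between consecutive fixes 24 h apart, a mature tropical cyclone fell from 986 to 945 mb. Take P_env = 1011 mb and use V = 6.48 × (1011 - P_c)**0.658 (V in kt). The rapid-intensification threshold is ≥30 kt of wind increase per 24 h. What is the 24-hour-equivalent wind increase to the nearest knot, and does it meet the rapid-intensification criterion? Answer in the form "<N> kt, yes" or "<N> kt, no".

V₁: ΔP = 25, V ≈ 6.48 × 25^0.658 ≈ 53.88 kt.
V₂: ΔP = 66, V ≈ 6.48 × 66^0.658 ≈ 102.06 kt.
ΔV over 24 h = 48.18 kt → 24 h equivalent = 48.18 × 24/24 ≈ 48.18 kt.
48 kt ≥ 30 kt ⇒ rapid intensification.

48 kt, yes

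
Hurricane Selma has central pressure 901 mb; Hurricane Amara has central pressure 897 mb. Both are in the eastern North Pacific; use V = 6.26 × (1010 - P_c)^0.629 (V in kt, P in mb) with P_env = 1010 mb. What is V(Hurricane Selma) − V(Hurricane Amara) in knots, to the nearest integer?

-3 kt

Hurricane Selma: ΔP = 109; V ≈ 6.26 × 109^0.629 ≈ 119.71 kt.
Hurricane Amara: ΔP = 113; V ≈ 6.26 × 113^0.629 ≈ 122.45 kt.
Difference ≈ 119.71 − 122.45 = -2.74 → -3 kt.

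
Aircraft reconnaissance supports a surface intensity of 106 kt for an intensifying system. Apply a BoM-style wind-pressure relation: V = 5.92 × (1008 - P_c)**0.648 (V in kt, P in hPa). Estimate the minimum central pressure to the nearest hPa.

922 hPa

ΔP = (V / 5.92)^(1/0.648) = (106/5.92)^1.543.
106/5.92 = 17.905; 17.905^1.543 ≈ 85.83 hPa.
P_c = 1008 − 85.83 = 922.17 ≈ 922 hPa.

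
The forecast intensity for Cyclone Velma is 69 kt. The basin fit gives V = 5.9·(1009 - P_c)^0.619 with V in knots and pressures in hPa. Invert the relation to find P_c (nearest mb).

956 mb

ΔP = (V / 5.9)^(1/0.619) = (69/5.9)^1.616.
69/5.9 = 11.695; 11.695^1.616 ≈ 53.13 mb.
P_c = 1009 − 53.13 = 955.87 ≈ 956 mb.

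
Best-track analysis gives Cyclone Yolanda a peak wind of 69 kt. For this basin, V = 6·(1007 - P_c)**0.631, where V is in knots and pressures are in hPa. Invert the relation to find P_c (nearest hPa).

ΔP = (V / 6)^(1/0.631) = (69/6)^1.585.
69/6 = 11.500; 11.500^1.585 ≈ 47.97 hPa.
P_c = 1007 − 47.97 = 959.03 ≈ 959 hPa.

959 hPa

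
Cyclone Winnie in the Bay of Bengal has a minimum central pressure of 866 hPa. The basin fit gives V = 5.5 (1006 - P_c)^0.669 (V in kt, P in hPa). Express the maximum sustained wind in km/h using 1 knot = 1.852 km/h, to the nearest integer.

ΔP = 1006 − 866 = 140 hPa.
V ≈ 5.5 × 140^0.669 = 5.5 × 27.275 ≈ 150.011 kt.
150.011 × 1.852 ≈ 277.82 km/h → 278 km/h.

278 km/h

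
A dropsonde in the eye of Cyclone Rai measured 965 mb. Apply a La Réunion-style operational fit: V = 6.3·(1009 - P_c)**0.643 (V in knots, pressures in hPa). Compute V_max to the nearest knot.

ΔP = 1009 − 965 = 44 mb.
44^0.643 ≈ 11.396.
V ≈ 6.3 × 11.396 ≈ 71.8 kt.

72 kt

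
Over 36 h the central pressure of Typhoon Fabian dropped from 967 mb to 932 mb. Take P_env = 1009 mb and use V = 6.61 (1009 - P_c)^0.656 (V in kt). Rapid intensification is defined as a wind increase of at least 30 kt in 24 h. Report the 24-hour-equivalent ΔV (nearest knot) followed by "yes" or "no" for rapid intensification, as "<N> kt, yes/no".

V₁: ΔP = 42, V ≈ 6.61 × 42^0.656 ≈ 76.75 kt.
V₂: ΔP = 77, V ≈ 6.61 × 77^0.656 ≈ 114.22 kt.
ΔV over 36 h = 37.47 kt → 24 h equivalent = 37.47 × 24/36 ≈ 24.98 kt.
25 kt < 30 kt ⇒ not rapid intensification.

25 kt, no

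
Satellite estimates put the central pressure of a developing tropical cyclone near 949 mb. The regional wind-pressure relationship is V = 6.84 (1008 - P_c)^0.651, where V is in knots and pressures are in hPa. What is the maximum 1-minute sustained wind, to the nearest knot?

97 kt

ΔP = 1008 − 949 = 59 mb.
59^0.651 ≈ 14.218.
V ≈ 6.84 × 14.218 ≈ 97.2 kt.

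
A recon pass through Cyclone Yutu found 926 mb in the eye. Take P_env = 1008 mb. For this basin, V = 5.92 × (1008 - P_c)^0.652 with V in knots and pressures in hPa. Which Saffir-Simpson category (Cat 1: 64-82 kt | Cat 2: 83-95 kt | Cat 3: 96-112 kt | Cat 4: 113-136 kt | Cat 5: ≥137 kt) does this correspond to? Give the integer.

ΔP = 1008 − 926 = 82 mb.
V ≈ 5.92 × 82^0.652 = 5.92 × 17.69 ≈ 105 kt.
105 kt falls in the Category 3 band.

3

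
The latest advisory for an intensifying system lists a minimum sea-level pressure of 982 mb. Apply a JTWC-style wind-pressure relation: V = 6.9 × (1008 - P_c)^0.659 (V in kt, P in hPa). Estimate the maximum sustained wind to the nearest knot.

59 kt

ΔP = 1008 − 982 = 26 mb.
26^0.659 ≈ 8.560.
V ≈ 6.9 × 8.560 ≈ 59.1 kt.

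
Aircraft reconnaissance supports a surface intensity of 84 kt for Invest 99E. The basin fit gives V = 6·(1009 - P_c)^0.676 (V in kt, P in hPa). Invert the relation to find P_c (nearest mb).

ΔP = (V / 6)^(1/0.676) = (84/6)^1.479.
84/6 = 14.000; 14.000^1.479 ≈ 49.60 mb.
P_c = 1009 − 49.60 = 959.40 ≈ 959 mb.

959 mb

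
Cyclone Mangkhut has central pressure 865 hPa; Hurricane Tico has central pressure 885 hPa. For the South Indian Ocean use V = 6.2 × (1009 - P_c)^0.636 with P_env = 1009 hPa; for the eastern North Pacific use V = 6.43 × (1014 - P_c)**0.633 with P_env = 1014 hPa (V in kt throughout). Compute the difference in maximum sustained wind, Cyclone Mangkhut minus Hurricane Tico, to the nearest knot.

7 kt

Cyclone Mangkhut: ΔP = 144; V ≈ 6.2 × 144^0.636 ≈ 146.25 kt.
Hurricane Tico: ΔP = 129; V ≈ 6.43 × 129^0.633 ≈ 139.38 kt.
Difference ≈ 146.25 − 139.38 = 6.87 → 7 kt.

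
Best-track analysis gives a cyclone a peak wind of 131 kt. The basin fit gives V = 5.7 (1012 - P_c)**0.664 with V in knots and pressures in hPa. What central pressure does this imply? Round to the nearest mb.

ΔP = (V / 5.7)^(1/0.664) = (131/5.7)^1.506.
131/5.7 = 22.982; 22.982^1.506 ≈ 112.28 mb.
P_c = 1012 − 112.28 = 899.72 ≈ 900 mb.

900 mb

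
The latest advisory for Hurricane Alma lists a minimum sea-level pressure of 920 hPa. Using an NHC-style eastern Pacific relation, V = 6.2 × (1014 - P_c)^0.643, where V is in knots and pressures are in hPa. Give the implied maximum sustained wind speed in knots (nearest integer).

115 kt

ΔP = 1014 − 920 = 94 hPa.
94^0.643 ≈ 18.566.
V ≈ 6.2 × 18.566 ≈ 115.1 kt.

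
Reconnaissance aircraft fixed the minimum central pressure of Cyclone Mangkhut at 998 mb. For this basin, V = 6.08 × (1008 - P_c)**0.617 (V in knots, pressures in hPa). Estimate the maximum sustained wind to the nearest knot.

ΔP = 1008 − 998 = 10 mb.
10^0.617 ≈ 4.140.
V ≈ 6.08 × 4.140 ≈ 25.2 kt.

25 kt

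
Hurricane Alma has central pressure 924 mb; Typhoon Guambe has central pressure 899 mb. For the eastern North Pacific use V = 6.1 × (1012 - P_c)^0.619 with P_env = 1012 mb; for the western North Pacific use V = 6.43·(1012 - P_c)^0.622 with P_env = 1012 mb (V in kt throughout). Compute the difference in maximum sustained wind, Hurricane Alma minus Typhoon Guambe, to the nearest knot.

-24 kt

Hurricane Alma: ΔP = 88; V ≈ 6.1 × 88^0.619 ≈ 97.49 kt.
Typhoon Guambe: ΔP = 113; V ≈ 6.43 × 113^0.622 ≈ 121.68 kt.
Difference ≈ 97.49 − 121.68 = -24.19 → -24 kt.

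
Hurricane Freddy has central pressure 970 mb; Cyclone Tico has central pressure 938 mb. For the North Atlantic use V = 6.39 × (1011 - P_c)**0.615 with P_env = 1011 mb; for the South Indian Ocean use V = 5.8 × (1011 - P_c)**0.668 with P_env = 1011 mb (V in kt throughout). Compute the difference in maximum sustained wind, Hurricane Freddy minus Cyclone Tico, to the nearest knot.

-39 kt

Hurricane Freddy: ΔP = 41; V ≈ 6.39 × 41^0.615 ≈ 62.71 kt.
Cyclone Tico: ΔP = 73; V ≈ 5.8 × 73^0.668 ≈ 101.89 kt.
Difference ≈ 62.71 − 101.89 = -39.18 → -39 kt.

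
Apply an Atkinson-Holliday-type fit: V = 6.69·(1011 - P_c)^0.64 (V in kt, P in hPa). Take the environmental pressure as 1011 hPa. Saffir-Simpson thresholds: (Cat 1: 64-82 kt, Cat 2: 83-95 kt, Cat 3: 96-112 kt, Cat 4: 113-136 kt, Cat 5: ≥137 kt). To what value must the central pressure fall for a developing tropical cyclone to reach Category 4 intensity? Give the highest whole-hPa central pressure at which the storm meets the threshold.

928 hPa

Category 4 begins at V = 113 kt.
Required ΔP = (113/6.69)^(1/0.64) = 16.891^1.562 ≈ 82.83 hPa.
P_c ≤ 1011 − 82.83 = 928.17, so the highest integer P_c is 928 hPa.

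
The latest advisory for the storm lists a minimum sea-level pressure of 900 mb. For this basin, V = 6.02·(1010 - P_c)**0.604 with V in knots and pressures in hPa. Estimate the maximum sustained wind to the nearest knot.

ΔP = 1010 − 900 = 110 mb.
110^0.604 ≈ 17.100.
V ≈ 6.02 × 17.100 ≈ 102.9 kt.

103 kt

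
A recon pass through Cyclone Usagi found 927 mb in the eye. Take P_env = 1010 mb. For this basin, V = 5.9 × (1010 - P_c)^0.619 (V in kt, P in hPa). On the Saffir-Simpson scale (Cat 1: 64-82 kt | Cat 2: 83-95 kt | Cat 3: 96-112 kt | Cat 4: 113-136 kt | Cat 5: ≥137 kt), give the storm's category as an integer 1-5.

2

ΔP = 1010 − 927 = 83 mb.
V ≈ 5.9 × 83^0.619 = 5.9 × 15.41 ≈ 91 kt.
91 kt falls in the Category 2 band.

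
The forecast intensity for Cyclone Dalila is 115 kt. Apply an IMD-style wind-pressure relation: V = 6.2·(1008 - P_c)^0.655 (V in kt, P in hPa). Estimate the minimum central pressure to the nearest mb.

922 mb

ΔP = (V / 6.2)^(1/0.655) = (115/6.2)^1.527.
115/6.2 = 18.548; 18.548^1.527 ≈ 86.37 mb.
P_c = 1008 − 86.37 = 921.63 ≈ 922 mb.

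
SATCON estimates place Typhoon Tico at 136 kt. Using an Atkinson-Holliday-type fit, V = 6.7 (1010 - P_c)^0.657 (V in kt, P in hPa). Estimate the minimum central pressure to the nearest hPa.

912 hPa

ΔP = (V / 6.7)^(1/0.657) = (136/6.7)^1.522.
136/6.7 = 20.299; 20.299^1.522 ≈ 97.74 hPa.
P_c = 1010 − 97.74 = 912.26 ≈ 912 hPa.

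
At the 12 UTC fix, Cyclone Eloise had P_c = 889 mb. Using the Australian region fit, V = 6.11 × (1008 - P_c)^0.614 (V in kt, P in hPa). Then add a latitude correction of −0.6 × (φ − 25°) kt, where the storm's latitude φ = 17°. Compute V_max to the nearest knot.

120 kt

ΔP = 1008 − 889 = 119 mb.
119^0.614 ≈ 18.810.
V ≈ 6.11 × 18.810 ≈ 114.9 kt.
Latitude correction: −0.6 × (17 − 25) = 4.8 kt.
Corrected V ≈ 119.7 kt → 120 kt.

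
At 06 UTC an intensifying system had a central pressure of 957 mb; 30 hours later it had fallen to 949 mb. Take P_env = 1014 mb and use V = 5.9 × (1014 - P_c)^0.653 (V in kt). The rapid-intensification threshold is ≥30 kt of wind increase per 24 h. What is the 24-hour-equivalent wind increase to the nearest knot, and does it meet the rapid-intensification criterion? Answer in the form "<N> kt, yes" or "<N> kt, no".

6 kt, no

V₁: ΔP = 57, V ≈ 5.9 × 57^0.653 ≈ 82.69 kt.
V₂: ΔP = 65, V ≈ 5.9 × 65^0.653 ≈ 90.09 kt.
ΔV over 30 h = 7.40 kt → 24 h equivalent = 7.40 × 24/30 ≈ 5.92 kt.
6 kt < 30 kt ⇒ not rapid intensification.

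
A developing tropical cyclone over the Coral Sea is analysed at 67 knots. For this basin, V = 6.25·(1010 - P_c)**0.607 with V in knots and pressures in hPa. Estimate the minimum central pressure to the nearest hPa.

ΔP = (V / 6.25)^(1/0.607) = (67/6.25)^1.647.
67/6.25 = 10.720; 10.720^1.647 ≈ 49.80 hPa.
P_c = 1010 − 49.80 = 960.20 ≈ 960 hPa.

960 hPa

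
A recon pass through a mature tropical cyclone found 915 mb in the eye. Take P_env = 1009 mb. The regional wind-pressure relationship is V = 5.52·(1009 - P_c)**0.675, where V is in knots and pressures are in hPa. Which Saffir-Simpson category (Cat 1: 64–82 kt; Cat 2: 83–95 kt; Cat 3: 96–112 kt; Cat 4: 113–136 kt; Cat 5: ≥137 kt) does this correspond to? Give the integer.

ΔP = 1009 − 915 = 94 mb.
V ≈ 5.52 × 94^0.675 = 5.52 × 21.47 ≈ 119 kt.
119 kt falls in the Category 4 band.

4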